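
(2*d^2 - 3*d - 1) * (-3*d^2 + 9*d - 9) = -6*d^4 + 27*d^3 - 42*d^2 + 18*d + 9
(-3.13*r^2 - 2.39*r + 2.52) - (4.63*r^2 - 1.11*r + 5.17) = -7.76*r^2 - 1.28*r - 2.65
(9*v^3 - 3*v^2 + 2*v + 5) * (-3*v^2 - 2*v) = -27*v^5 - 9*v^4 - 19*v^2 - 10*v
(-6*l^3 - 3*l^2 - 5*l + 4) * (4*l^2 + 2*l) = -24*l^5 - 24*l^4 - 26*l^3 + 6*l^2 + 8*l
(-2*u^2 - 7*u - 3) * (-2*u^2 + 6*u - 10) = 4*u^4 + 2*u^3 - 16*u^2 + 52*u + 30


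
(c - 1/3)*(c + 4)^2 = c^3 + 23*c^2/3 + 40*c/3 - 16/3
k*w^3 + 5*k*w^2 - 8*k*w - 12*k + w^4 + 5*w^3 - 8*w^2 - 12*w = (k + w)*(w - 2)*(w + 1)*(w + 6)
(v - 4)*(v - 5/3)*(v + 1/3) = v^3 - 16*v^2/3 + 43*v/9 + 20/9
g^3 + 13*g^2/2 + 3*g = g*(g + 1/2)*(g + 6)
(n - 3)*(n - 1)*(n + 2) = n^3 - 2*n^2 - 5*n + 6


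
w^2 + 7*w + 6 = (w + 1)*(w + 6)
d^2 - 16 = (d - 4)*(d + 4)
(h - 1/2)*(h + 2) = h^2 + 3*h/2 - 1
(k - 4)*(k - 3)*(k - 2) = k^3 - 9*k^2 + 26*k - 24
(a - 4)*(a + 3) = a^2 - a - 12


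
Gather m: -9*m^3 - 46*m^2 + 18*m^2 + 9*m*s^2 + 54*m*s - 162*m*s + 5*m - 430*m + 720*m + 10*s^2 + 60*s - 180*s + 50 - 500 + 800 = -9*m^3 - 28*m^2 + m*(9*s^2 - 108*s + 295) + 10*s^2 - 120*s + 350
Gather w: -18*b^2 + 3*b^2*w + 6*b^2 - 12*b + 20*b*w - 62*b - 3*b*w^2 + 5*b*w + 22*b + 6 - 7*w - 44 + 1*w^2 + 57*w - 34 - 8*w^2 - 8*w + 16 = -12*b^2 - 52*b + w^2*(-3*b - 7) + w*(3*b^2 + 25*b + 42) - 56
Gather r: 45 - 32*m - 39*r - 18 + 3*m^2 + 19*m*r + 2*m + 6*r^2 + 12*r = 3*m^2 - 30*m + 6*r^2 + r*(19*m - 27) + 27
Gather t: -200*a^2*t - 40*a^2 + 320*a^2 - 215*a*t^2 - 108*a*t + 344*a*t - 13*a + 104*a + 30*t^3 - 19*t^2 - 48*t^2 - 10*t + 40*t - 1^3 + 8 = 280*a^2 + 91*a + 30*t^3 + t^2*(-215*a - 67) + t*(-200*a^2 + 236*a + 30) + 7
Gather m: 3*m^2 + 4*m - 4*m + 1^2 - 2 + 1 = 3*m^2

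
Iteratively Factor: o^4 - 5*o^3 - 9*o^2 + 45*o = (o + 3)*(o^3 - 8*o^2 + 15*o) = (o - 5)*(o + 3)*(o^2 - 3*o) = o*(o - 5)*(o + 3)*(o - 3)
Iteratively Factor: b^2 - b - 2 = (b + 1)*(b - 2)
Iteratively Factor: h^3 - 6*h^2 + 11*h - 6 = (h - 1)*(h^2 - 5*h + 6) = (h - 3)*(h - 1)*(h - 2)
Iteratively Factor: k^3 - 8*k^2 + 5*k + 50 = (k - 5)*(k^2 - 3*k - 10) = (k - 5)^2*(k + 2)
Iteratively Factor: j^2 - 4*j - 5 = (j - 5)*(j + 1)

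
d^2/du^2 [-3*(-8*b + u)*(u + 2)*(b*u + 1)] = 48*b^2 - 18*b*u - 12*b - 6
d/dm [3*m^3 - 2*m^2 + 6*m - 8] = 9*m^2 - 4*m + 6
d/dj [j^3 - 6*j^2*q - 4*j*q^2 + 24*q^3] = 3*j^2 - 12*j*q - 4*q^2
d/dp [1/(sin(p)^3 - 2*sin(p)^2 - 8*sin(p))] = (-3*cos(p) + 4/tan(p) + 8*cos(p)/sin(p)^2)/((sin(p) - 4)^2*(sin(p) + 2)^2)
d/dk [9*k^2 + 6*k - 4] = 18*k + 6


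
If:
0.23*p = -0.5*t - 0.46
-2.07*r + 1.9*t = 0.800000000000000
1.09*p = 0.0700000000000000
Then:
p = 0.06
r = -1.26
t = -0.95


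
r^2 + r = r*(r + 1)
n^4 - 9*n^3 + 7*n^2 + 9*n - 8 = (n - 8)*(n - 1)^2*(n + 1)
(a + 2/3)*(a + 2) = a^2 + 8*a/3 + 4/3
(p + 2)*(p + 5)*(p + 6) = p^3 + 13*p^2 + 52*p + 60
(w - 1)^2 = w^2 - 2*w + 1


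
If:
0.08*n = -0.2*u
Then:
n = -2.5*u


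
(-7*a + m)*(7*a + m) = -49*a^2 + m^2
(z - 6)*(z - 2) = z^2 - 8*z + 12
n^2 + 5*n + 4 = (n + 1)*(n + 4)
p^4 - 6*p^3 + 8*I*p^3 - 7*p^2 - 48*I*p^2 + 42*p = p*(p - 6)*(p + I)*(p + 7*I)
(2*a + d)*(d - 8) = 2*a*d - 16*a + d^2 - 8*d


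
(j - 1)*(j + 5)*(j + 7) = j^3 + 11*j^2 + 23*j - 35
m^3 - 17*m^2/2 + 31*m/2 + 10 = (m - 5)*(m - 4)*(m + 1/2)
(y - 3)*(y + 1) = y^2 - 2*y - 3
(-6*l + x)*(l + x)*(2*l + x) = -12*l^3 - 16*l^2*x - 3*l*x^2 + x^3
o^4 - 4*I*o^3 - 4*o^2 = o^2*(o - 2*I)^2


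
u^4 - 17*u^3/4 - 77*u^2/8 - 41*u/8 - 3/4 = (u - 6)*(u + 1/4)*(u + 1/2)*(u + 1)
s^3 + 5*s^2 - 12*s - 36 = (s - 3)*(s + 2)*(s + 6)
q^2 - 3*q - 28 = (q - 7)*(q + 4)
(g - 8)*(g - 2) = g^2 - 10*g + 16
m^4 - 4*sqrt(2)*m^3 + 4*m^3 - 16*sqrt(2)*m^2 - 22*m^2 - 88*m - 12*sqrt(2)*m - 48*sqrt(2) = (m + 4)*(m - 6*sqrt(2))*(m + sqrt(2))^2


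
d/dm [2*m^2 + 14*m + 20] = 4*m + 14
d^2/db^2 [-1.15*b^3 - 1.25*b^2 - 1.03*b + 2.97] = -6.9*b - 2.5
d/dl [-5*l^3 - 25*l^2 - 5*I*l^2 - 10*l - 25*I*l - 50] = -15*l^2 - 10*l*(5 + I) - 10 - 25*I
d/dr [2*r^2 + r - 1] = 4*r + 1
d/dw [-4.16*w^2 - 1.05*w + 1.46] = -8.32*w - 1.05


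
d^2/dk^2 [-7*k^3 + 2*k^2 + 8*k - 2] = 4 - 42*k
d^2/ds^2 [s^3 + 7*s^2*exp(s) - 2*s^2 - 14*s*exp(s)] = 7*s^2*exp(s) + 14*s*exp(s) + 6*s - 14*exp(s) - 4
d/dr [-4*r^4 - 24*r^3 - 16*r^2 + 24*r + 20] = -16*r^3 - 72*r^2 - 32*r + 24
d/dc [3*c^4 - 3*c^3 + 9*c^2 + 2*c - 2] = 12*c^3 - 9*c^2 + 18*c + 2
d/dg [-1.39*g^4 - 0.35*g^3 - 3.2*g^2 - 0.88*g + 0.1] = -5.56*g^3 - 1.05*g^2 - 6.4*g - 0.88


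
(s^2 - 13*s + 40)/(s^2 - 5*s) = (s - 8)/s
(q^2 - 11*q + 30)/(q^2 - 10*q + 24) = (q - 5)/(q - 4)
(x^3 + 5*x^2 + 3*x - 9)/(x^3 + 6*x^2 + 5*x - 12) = (x + 3)/(x + 4)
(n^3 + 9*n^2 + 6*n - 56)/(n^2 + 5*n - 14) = n + 4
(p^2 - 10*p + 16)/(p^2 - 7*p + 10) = (p - 8)/(p - 5)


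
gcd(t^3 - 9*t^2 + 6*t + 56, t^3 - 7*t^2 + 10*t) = 1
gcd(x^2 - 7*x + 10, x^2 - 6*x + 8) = x - 2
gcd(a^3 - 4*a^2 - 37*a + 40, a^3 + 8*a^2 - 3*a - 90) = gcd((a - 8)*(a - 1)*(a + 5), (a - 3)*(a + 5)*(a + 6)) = a + 5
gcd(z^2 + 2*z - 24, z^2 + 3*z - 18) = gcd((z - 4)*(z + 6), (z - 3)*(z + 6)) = z + 6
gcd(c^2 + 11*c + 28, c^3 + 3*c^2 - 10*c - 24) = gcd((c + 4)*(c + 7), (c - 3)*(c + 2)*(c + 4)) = c + 4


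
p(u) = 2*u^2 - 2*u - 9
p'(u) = 4*u - 2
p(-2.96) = 14.44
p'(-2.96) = -13.84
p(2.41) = -2.20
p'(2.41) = 7.64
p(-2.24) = 5.52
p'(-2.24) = -10.96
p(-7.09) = 105.72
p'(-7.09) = -30.36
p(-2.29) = 6.07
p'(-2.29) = -11.16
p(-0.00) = -9.00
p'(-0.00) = -2.00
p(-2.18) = 4.86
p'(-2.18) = -10.72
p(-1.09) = -4.44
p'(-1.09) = -6.36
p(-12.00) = 303.00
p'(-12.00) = -50.00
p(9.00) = 135.00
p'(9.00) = 34.00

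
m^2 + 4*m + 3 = (m + 1)*(m + 3)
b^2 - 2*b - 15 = (b - 5)*(b + 3)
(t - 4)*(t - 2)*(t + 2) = t^3 - 4*t^2 - 4*t + 16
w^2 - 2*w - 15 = (w - 5)*(w + 3)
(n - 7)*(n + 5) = n^2 - 2*n - 35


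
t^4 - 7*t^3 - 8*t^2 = t^2*(t - 8)*(t + 1)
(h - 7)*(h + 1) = h^2 - 6*h - 7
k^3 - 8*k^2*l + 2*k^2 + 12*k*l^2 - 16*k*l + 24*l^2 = (k + 2)*(k - 6*l)*(k - 2*l)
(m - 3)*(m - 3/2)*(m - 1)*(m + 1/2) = m^4 - 5*m^3 + 25*m^2/4 - 9/4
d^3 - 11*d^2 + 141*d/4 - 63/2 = (d - 6)*(d - 7/2)*(d - 3/2)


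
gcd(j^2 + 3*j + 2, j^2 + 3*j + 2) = j^2 + 3*j + 2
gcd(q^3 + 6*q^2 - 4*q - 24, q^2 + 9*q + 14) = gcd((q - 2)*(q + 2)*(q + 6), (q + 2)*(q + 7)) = q + 2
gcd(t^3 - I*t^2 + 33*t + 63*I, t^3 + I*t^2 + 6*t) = t + 3*I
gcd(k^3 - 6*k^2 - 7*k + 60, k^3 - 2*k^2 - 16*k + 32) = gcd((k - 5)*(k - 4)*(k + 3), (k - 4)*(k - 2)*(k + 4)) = k - 4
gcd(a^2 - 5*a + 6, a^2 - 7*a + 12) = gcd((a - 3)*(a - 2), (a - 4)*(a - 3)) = a - 3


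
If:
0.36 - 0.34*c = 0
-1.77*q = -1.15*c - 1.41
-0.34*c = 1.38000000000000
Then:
No Solution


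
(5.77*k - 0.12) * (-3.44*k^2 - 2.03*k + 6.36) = -19.8488*k^3 - 11.3003*k^2 + 36.9408*k - 0.7632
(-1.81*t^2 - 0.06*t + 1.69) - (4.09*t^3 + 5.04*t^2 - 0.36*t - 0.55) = -4.09*t^3 - 6.85*t^2 + 0.3*t + 2.24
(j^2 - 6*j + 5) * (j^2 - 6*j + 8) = j^4 - 12*j^3 + 49*j^2 - 78*j + 40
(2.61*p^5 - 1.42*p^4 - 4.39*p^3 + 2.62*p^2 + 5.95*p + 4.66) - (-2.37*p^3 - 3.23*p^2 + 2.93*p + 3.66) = 2.61*p^5 - 1.42*p^4 - 2.02*p^3 + 5.85*p^2 + 3.02*p + 1.0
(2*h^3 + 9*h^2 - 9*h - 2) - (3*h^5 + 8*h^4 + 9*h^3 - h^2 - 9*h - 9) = -3*h^5 - 8*h^4 - 7*h^3 + 10*h^2 + 7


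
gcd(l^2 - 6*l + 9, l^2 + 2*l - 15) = l - 3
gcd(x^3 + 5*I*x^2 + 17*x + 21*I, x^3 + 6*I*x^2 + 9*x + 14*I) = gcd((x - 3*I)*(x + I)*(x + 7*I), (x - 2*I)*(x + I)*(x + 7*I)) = x^2 + 8*I*x - 7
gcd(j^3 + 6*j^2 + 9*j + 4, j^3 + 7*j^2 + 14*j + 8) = j^2 + 5*j + 4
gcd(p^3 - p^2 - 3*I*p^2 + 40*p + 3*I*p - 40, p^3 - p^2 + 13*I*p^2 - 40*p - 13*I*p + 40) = p^2 + p*(-1 + 5*I) - 5*I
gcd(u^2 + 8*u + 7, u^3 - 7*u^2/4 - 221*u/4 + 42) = u + 7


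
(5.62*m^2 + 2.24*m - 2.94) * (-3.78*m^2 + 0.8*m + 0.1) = -21.2436*m^4 - 3.9712*m^3 + 13.4672*m^2 - 2.128*m - 0.294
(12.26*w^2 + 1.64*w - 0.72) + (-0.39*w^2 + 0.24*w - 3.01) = 11.87*w^2 + 1.88*w - 3.73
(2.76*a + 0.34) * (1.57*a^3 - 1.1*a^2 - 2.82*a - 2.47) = 4.3332*a^4 - 2.5022*a^3 - 8.1572*a^2 - 7.776*a - 0.8398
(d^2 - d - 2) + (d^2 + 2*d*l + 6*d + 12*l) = 2*d^2 + 2*d*l + 5*d + 12*l - 2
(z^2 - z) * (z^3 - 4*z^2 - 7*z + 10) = z^5 - 5*z^4 - 3*z^3 + 17*z^2 - 10*z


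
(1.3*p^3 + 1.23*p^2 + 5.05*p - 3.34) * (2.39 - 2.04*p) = -2.652*p^4 + 0.5978*p^3 - 7.3623*p^2 + 18.8831*p - 7.9826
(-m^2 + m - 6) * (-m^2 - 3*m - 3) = m^4 + 2*m^3 + 6*m^2 + 15*m + 18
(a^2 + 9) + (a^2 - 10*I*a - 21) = 2*a^2 - 10*I*a - 12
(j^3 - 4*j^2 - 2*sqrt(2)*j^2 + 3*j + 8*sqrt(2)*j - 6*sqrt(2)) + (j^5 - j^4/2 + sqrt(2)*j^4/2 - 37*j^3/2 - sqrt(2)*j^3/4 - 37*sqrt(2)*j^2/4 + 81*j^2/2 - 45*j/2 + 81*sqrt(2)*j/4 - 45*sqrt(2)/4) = j^5 - j^4/2 + sqrt(2)*j^4/2 - 35*j^3/2 - sqrt(2)*j^3/4 - 45*sqrt(2)*j^2/4 + 73*j^2/2 - 39*j/2 + 113*sqrt(2)*j/4 - 69*sqrt(2)/4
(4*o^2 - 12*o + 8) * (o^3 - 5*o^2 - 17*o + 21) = 4*o^5 - 32*o^4 + 248*o^2 - 388*o + 168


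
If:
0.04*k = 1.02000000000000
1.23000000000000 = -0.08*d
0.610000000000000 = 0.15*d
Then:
No Solution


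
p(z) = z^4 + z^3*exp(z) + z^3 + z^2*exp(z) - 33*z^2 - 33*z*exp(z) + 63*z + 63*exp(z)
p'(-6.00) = -296.64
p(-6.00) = -485.80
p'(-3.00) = 186.57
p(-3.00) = -424.83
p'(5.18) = 20922.85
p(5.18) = 10584.87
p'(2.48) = -105.11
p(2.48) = 36.97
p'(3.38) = 308.62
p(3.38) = 49.09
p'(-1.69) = 180.22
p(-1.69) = -175.84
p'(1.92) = -76.85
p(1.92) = 90.94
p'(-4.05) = 116.48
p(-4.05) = -591.27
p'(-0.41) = 119.03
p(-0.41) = 19.44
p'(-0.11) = 100.26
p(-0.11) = 52.37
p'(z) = z^3*exp(z) + 4*z^3 + 4*z^2*exp(z) + 3*z^2 - 31*z*exp(z) - 66*z + 30*exp(z) + 63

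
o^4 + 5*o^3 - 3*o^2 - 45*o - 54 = (o - 3)*(o + 2)*(o + 3)^2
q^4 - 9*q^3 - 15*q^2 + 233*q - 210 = (q - 7)*(q - 6)*(q - 1)*(q + 5)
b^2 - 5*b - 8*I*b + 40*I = (b - 5)*(b - 8*I)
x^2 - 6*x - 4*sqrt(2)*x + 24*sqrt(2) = (x - 6)*(x - 4*sqrt(2))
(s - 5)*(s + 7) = s^2 + 2*s - 35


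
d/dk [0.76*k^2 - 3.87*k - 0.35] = 1.52*k - 3.87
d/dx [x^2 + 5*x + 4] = 2*x + 5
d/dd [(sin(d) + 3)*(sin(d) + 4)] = (2*sin(d) + 7)*cos(d)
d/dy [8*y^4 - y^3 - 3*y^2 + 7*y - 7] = 32*y^3 - 3*y^2 - 6*y + 7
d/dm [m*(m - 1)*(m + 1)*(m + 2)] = 4*m^3 + 6*m^2 - 2*m - 2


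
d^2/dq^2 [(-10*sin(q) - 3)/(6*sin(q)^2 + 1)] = 2*(180*sin(q)^5 + 216*sin(q)^4 - 540*sin(q)^3 - 360*sin(q)^2 + 185*sin(q) + 18)/(6*sin(q)^2 + 1)^3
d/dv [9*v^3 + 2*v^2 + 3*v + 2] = 27*v^2 + 4*v + 3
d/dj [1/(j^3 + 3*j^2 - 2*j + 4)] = (-3*j^2 - 6*j + 2)/(j^3 + 3*j^2 - 2*j + 4)^2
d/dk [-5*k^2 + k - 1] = 1 - 10*k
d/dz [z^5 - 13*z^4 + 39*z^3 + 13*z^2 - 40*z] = 5*z^4 - 52*z^3 + 117*z^2 + 26*z - 40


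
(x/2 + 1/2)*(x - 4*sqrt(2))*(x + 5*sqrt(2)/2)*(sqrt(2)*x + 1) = sqrt(2)*x^4/2 - x^3 + sqrt(2)*x^3/2 - 43*sqrt(2)*x^2/4 - x^2 - 43*sqrt(2)*x/4 - 10*x - 10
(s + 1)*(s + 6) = s^2 + 7*s + 6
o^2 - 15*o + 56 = (o - 8)*(o - 7)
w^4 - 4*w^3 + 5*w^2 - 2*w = w*(w - 2)*(w - 1)^2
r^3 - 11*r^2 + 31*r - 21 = (r - 7)*(r - 3)*(r - 1)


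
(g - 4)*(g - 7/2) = g^2 - 15*g/2 + 14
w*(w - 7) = w^2 - 7*w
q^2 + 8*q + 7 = (q + 1)*(q + 7)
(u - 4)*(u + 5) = u^2 + u - 20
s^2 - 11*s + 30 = (s - 6)*(s - 5)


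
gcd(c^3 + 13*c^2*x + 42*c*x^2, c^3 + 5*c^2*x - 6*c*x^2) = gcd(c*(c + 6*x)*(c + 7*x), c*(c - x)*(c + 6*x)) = c^2 + 6*c*x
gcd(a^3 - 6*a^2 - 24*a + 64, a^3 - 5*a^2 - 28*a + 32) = a^2 - 4*a - 32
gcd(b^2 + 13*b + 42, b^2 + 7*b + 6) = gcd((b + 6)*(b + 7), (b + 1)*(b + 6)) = b + 6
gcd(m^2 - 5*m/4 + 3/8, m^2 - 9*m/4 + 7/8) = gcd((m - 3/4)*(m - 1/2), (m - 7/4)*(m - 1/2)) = m - 1/2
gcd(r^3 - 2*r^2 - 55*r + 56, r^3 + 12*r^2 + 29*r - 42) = r^2 + 6*r - 7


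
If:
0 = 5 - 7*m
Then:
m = 5/7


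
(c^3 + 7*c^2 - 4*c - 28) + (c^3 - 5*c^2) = 2*c^3 + 2*c^2 - 4*c - 28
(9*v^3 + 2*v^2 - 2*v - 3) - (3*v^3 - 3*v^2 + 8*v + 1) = 6*v^3 + 5*v^2 - 10*v - 4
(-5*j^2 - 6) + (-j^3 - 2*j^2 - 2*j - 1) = -j^3 - 7*j^2 - 2*j - 7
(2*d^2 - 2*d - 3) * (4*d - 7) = 8*d^3 - 22*d^2 + 2*d + 21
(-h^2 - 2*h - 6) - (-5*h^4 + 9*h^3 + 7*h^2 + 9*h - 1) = 5*h^4 - 9*h^3 - 8*h^2 - 11*h - 5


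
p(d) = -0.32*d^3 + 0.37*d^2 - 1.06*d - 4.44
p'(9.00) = -72.16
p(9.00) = -217.29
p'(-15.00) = -228.16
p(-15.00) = 1174.71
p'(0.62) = -0.97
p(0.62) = -5.03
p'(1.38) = -1.87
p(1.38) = -6.04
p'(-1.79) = -5.46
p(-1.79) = 0.48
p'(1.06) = -1.35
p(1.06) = -5.53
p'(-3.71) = -17.02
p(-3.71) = 20.93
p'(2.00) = -3.42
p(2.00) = -7.64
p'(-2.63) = -9.65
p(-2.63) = 6.73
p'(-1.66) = -4.93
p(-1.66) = -0.20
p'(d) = -0.96*d^2 + 0.74*d - 1.06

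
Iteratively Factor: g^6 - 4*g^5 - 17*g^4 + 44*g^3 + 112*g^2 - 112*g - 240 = (g + 2)*(g^5 - 6*g^4 - 5*g^3 + 54*g^2 + 4*g - 120) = (g + 2)^2*(g^4 - 8*g^3 + 11*g^2 + 32*g - 60) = (g - 5)*(g + 2)^2*(g^3 - 3*g^2 - 4*g + 12) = (g - 5)*(g + 2)^3*(g^2 - 5*g + 6) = (g - 5)*(g - 3)*(g + 2)^3*(g - 2)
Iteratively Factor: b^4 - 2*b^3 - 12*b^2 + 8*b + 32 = (b + 2)*(b^3 - 4*b^2 - 4*b + 16) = (b - 2)*(b + 2)*(b^2 - 2*b - 8) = (b - 2)*(b + 2)^2*(b - 4)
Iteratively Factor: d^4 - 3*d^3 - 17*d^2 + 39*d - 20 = (d - 1)*(d^3 - 2*d^2 - 19*d + 20) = (d - 1)^2*(d^2 - d - 20) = (d - 5)*(d - 1)^2*(d + 4)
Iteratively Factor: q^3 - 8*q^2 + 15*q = (q - 5)*(q^2 - 3*q) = (q - 5)*(q - 3)*(q)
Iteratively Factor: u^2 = (u)*(u)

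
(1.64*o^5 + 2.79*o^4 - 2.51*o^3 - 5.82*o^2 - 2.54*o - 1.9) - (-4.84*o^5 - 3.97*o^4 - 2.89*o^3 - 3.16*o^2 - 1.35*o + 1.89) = 6.48*o^5 + 6.76*o^4 + 0.38*o^3 - 2.66*o^2 - 1.19*o - 3.79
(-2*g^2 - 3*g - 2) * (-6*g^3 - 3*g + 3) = 12*g^5 + 18*g^4 + 18*g^3 + 3*g^2 - 3*g - 6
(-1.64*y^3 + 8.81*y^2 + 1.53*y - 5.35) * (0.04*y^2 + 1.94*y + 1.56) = -0.0656*y^5 - 2.8292*y^4 + 14.5942*y^3 + 16.4978*y^2 - 7.9922*y - 8.346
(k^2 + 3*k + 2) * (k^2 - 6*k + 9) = k^4 - 3*k^3 - 7*k^2 + 15*k + 18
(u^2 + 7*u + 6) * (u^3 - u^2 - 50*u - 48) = u^5 + 6*u^4 - 51*u^3 - 404*u^2 - 636*u - 288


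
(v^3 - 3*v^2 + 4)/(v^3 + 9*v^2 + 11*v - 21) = (v^3 - 3*v^2 + 4)/(v^3 + 9*v^2 + 11*v - 21)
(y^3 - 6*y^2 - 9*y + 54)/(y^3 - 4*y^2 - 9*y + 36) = (y - 6)/(y - 4)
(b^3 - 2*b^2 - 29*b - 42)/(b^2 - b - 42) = (b^2 + 5*b + 6)/(b + 6)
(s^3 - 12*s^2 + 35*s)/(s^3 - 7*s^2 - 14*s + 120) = s*(s - 7)/(s^2 - 2*s - 24)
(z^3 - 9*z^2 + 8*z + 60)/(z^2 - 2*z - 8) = (z^2 - 11*z + 30)/(z - 4)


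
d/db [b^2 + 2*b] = 2*b + 2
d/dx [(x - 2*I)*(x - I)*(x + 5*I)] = 3*x^2 + 4*I*x + 13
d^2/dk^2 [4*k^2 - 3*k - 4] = 8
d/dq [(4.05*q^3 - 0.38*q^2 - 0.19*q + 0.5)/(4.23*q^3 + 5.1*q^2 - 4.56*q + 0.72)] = (22.2624*q^4 - 35.3286*q^3 + 5.1048*q^2 - 5.6472*q + 2.1432)/(17.8929*q^6 + 43.146*q^5 - 12.5676*q^4 - 40.4208*q^3 + 28.1376*q^2 - 6.5664*q + 0.5184)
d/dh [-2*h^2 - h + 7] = -4*h - 1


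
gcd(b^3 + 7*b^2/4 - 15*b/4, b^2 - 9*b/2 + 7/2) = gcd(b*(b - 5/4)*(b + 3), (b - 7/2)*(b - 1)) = 1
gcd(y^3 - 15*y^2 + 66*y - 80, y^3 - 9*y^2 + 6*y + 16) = y^2 - 10*y + 16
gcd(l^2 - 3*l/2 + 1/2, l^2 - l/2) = l - 1/2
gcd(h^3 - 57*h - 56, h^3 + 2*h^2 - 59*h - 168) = h^2 - h - 56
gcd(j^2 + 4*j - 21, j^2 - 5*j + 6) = j - 3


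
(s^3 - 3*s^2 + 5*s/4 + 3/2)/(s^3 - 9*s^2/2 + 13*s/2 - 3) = (s + 1/2)/(s - 1)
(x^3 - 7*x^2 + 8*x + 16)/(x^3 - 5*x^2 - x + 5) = (x^2 - 8*x + 16)/(x^2 - 6*x + 5)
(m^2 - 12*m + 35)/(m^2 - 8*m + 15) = (m - 7)/(m - 3)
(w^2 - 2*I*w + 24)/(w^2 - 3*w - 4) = (-w^2 + 2*I*w - 24)/(-w^2 + 3*w + 4)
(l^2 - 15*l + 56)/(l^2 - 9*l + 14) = (l - 8)/(l - 2)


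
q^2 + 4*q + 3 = (q + 1)*(q + 3)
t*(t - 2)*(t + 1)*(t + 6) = t^4 + 5*t^3 - 8*t^2 - 12*t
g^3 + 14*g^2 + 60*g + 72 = (g + 2)*(g + 6)^2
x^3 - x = x*(x - 1)*(x + 1)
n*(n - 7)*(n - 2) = n^3 - 9*n^2 + 14*n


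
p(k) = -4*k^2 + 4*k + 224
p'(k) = 4 - 8*k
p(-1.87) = 202.53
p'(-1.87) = 18.96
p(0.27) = 224.79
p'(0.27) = 1.84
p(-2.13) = 197.33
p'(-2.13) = 21.04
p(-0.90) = 217.16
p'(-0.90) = 11.20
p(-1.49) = 209.16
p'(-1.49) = 15.92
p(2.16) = 213.98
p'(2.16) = -13.28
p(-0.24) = 222.81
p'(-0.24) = 5.92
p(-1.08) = 215.01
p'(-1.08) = 12.64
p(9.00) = -64.00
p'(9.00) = -68.00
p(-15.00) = -736.00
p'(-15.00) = 124.00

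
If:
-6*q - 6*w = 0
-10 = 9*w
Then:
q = 10/9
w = -10/9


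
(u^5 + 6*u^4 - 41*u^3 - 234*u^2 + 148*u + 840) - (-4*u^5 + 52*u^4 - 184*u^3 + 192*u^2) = 5*u^5 - 46*u^4 + 143*u^3 - 426*u^2 + 148*u + 840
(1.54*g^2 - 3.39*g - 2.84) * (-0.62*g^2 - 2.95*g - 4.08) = -0.9548*g^4 - 2.4412*g^3 + 5.4781*g^2 + 22.2092*g + 11.5872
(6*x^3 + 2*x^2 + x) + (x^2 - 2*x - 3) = 6*x^3 + 3*x^2 - x - 3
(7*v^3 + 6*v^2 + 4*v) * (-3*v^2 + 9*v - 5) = -21*v^5 + 45*v^4 + 7*v^3 + 6*v^2 - 20*v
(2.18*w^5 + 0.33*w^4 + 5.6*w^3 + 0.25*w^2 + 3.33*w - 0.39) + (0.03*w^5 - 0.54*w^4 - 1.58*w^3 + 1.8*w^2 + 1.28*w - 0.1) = 2.21*w^5 - 0.21*w^4 + 4.02*w^3 + 2.05*w^2 + 4.61*w - 0.49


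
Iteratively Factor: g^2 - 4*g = (g - 4)*(g)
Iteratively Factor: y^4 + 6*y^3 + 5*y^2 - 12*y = (y + 3)*(y^3 + 3*y^2 - 4*y) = y*(y + 3)*(y^2 + 3*y - 4) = y*(y + 3)*(y + 4)*(y - 1)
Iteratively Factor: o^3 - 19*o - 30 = (o + 3)*(o^2 - 3*o - 10) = (o - 5)*(o + 3)*(o + 2)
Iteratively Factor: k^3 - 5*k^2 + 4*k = (k - 1)*(k^2 - 4*k) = (k - 4)*(k - 1)*(k)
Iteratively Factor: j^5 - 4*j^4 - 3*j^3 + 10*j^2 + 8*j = (j)*(j^4 - 4*j^3 - 3*j^2 + 10*j + 8) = j*(j - 2)*(j^3 - 2*j^2 - 7*j - 4) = j*(j - 4)*(j - 2)*(j^2 + 2*j + 1) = j*(j - 4)*(j - 2)*(j + 1)*(j + 1)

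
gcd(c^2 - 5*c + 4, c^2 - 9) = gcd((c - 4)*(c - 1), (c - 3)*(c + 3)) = 1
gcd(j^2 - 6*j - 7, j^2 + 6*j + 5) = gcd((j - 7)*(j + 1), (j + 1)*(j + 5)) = j + 1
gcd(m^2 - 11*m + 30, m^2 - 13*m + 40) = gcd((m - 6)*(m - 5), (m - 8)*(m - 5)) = m - 5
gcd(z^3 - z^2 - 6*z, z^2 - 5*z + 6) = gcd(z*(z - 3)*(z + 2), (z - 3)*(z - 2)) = z - 3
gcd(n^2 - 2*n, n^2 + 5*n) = n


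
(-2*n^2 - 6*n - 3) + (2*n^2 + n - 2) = -5*n - 5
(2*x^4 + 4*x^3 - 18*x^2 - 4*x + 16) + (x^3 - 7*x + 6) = 2*x^4 + 5*x^3 - 18*x^2 - 11*x + 22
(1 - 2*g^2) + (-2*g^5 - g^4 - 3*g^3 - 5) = -2*g^5 - g^4 - 3*g^3 - 2*g^2 - 4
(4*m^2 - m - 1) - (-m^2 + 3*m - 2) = 5*m^2 - 4*m + 1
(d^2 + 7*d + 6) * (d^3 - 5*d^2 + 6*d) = d^5 + 2*d^4 - 23*d^3 + 12*d^2 + 36*d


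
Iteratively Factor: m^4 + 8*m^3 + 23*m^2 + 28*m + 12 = (m + 2)*(m^3 + 6*m^2 + 11*m + 6) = (m + 2)^2*(m^2 + 4*m + 3) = (m + 1)*(m + 2)^2*(m + 3)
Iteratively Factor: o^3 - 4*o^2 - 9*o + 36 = (o + 3)*(o^2 - 7*o + 12) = (o - 3)*(o + 3)*(o - 4)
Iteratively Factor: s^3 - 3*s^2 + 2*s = (s - 2)*(s^2 - s) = (s - 2)*(s - 1)*(s)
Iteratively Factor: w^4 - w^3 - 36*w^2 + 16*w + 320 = (w + 4)*(w^3 - 5*w^2 - 16*w + 80) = (w - 5)*(w + 4)*(w^2 - 16) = (w - 5)*(w + 4)^2*(w - 4)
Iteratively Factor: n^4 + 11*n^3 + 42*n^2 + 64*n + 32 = (n + 1)*(n^3 + 10*n^2 + 32*n + 32) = (n + 1)*(n + 4)*(n^2 + 6*n + 8) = (n + 1)*(n + 2)*(n + 4)*(n + 4)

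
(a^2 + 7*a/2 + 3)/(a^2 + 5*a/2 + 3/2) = (a + 2)/(a + 1)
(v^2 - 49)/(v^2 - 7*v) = (v + 7)/v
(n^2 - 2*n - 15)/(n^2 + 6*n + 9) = (n - 5)/(n + 3)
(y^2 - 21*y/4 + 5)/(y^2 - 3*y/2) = (4*y^2 - 21*y + 20)/(2*y*(2*y - 3))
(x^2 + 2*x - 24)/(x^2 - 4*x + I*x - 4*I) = (x + 6)/(x + I)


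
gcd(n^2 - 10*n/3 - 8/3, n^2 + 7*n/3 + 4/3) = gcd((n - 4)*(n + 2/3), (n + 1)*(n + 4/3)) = 1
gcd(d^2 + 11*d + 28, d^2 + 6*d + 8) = d + 4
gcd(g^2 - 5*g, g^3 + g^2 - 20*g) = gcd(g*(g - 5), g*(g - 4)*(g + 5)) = g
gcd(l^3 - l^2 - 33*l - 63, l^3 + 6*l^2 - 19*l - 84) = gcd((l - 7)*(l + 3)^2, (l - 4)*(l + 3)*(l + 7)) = l + 3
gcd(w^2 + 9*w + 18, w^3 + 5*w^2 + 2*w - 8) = 1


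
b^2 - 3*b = b*(b - 3)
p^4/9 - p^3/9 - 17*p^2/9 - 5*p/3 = p*(p/3 + 1/3)*(p/3 + 1)*(p - 5)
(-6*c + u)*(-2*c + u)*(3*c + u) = 36*c^3 - 12*c^2*u - 5*c*u^2 + u^3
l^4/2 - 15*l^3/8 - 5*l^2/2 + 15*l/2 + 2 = (l/2 + 1)*(l - 4)*(l - 2)*(l + 1/4)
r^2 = r^2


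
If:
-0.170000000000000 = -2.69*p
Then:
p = 0.06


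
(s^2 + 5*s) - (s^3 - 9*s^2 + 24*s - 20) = -s^3 + 10*s^2 - 19*s + 20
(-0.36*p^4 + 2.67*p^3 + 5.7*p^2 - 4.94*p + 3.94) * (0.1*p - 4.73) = -0.036*p^5 + 1.9698*p^4 - 12.0591*p^3 - 27.455*p^2 + 23.7602*p - 18.6362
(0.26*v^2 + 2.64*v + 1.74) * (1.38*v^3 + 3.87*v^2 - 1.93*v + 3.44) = 0.3588*v^5 + 4.6494*v^4 + 12.1162*v^3 + 2.533*v^2 + 5.7234*v + 5.9856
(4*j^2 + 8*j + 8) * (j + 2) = 4*j^3 + 16*j^2 + 24*j + 16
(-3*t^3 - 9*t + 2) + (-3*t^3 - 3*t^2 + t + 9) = -6*t^3 - 3*t^2 - 8*t + 11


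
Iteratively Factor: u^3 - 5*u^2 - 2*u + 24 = (u - 3)*(u^2 - 2*u - 8) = (u - 4)*(u - 3)*(u + 2)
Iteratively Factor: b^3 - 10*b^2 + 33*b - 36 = (b - 3)*(b^2 - 7*b + 12) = (b - 3)^2*(b - 4)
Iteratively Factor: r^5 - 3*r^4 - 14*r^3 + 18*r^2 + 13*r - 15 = (r - 5)*(r^4 + 2*r^3 - 4*r^2 - 2*r + 3) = (r - 5)*(r - 1)*(r^3 + 3*r^2 - r - 3) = (r - 5)*(r - 1)*(r + 1)*(r^2 + 2*r - 3) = (r - 5)*(r - 1)^2*(r + 1)*(r + 3)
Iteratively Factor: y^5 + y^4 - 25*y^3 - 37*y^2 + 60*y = (y - 5)*(y^4 + 6*y^3 + 5*y^2 - 12*y) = (y - 5)*(y + 3)*(y^3 + 3*y^2 - 4*y) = (y - 5)*(y - 1)*(y + 3)*(y^2 + 4*y) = (y - 5)*(y - 1)*(y + 3)*(y + 4)*(y)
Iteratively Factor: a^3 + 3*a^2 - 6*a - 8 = (a + 1)*(a^2 + 2*a - 8) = (a + 1)*(a + 4)*(a - 2)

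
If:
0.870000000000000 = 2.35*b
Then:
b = 0.37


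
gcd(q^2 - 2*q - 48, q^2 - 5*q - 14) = 1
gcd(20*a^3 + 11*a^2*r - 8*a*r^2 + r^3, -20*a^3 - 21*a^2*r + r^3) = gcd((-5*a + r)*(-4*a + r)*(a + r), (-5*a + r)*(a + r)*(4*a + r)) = -5*a^2 - 4*a*r + r^2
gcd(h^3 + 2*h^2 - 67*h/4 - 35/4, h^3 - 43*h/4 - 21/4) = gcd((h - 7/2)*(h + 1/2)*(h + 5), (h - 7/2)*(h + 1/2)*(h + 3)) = h^2 - 3*h - 7/4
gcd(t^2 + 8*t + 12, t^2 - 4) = t + 2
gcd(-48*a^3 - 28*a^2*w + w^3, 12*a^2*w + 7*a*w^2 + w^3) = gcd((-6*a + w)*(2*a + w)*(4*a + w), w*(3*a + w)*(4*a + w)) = 4*a + w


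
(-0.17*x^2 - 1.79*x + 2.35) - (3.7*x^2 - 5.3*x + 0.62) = -3.87*x^2 + 3.51*x + 1.73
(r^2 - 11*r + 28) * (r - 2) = r^3 - 13*r^2 + 50*r - 56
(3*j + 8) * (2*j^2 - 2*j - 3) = 6*j^3 + 10*j^2 - 25*j - 24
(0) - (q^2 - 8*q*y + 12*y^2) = -q^2 + 8*q*y - 12*y^2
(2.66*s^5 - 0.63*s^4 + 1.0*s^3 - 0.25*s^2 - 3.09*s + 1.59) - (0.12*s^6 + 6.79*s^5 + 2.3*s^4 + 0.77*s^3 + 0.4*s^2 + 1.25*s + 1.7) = -0.12*s^6 - 4.13*s^5 - 2.93*s^4 + 0.23*s^3 - 0.65*s^2 - 4.34*s - 0.11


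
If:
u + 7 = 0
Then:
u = -7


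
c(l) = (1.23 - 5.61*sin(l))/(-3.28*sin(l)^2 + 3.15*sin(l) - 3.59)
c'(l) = (1.23 - 5.61*sin(l))*(6.56*sin(l)*cos(l) - 3.15*cos(l))/(-3.28*sin(l)^2 + 3.15*sin(l) - 3.59)^2 - 5.61*cos(l)/(-3.28*sin(l)^2 + 3.15*sin(l) - 3.59) = (-18.4008*sin(l)^2 + 8.0688*sin(l) + 16.2654)*cos(l)/(10.7584*sin(l)^4 - 20.664*sin(l)^3 + 33.4729*sin(l)^2 - 22.617*sin(l) + 12.8881)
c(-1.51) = -0.68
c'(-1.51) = -0.01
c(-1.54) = -0.68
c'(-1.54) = -0.00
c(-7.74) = -0.68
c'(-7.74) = -0.01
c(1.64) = 1.18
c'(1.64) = -0.03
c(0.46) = 0.44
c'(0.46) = 1.80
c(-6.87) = -0.68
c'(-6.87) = 0.13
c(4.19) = -0.69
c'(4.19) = 0.03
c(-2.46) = -0.69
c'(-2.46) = -0.06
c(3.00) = -0.14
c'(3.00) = -1.64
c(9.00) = 0.38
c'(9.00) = -1.85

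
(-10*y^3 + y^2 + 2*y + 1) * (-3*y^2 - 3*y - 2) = 30*y^5 + 27*y^4 + 11*y^3 - 11*y^2 - 7*y - 2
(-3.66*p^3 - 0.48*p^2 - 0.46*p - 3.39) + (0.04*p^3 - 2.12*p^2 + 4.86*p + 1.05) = -3.62*p^3 - 2.6*p^2 + 4.4*p - 2.34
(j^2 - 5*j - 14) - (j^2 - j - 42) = 28 - 4*j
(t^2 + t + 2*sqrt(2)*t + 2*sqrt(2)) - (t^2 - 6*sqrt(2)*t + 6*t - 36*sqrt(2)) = -5*t + 8*sqrt(2)*t + 38*sqrt(2)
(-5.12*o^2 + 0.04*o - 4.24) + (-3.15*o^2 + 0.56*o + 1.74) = -8.27*o^2 + 0.6*o - 2.5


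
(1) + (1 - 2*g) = 2 - 2*g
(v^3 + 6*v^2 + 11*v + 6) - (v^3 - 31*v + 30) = 6*v^2 + 42*v - 24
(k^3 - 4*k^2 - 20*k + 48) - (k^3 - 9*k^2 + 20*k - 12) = 5*k^2 - 40*k + 60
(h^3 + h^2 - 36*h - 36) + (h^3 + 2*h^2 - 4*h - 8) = 2*h^3 + 3*h^2 - 40*h - 44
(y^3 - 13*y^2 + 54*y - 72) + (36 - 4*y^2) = y^3 - 17*y^2 + 54*y - 36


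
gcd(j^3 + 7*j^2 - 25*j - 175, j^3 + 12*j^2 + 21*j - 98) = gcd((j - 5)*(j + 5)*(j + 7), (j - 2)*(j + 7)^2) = j + 7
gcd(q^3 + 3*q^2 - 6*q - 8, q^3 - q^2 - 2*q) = q^2 - q - 2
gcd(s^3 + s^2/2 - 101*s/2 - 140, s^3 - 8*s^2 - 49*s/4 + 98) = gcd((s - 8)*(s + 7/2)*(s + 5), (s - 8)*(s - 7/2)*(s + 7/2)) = s^2 - 9*s/2 - 28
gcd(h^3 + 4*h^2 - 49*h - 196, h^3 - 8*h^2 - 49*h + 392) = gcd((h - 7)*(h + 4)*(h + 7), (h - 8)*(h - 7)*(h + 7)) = h^2 - 49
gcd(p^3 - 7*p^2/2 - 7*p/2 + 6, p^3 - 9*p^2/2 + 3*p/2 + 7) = 1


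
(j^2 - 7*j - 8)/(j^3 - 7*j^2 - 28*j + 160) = (j + 1)/(j^2 + j - 20)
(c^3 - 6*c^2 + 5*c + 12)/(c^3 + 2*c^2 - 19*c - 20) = (c - 3)/(c + 5)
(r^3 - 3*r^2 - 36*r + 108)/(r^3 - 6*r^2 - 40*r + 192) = (r^2 - 9*r + 18)/(r^2 - 12*r + 32)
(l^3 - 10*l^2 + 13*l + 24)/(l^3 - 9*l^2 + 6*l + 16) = (l - 3)/(l - 2)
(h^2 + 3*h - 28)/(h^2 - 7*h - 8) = (-h^2 - 3*h + 28)/(-h^2 + 7*h + 8)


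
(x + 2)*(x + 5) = x^2 + 7*x + 10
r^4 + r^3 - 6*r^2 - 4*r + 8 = (r - 2)*(r - 1)*(r + 2)^2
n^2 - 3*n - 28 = (n - 7)*(n + 4)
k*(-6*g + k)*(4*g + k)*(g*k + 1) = -24*g^3*k^2 - 2*g^2*k^3 - 24*g^2*k + g*k^4 - 2*g*k^2 + k^3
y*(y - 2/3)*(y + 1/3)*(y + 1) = y^4 + 2*y^3/3 - 5*y^2/9 - 2*y/9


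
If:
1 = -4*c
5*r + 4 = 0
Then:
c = -1/4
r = -4/5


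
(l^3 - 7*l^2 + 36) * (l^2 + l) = l^5 - 6*l^4 - 7*l^3 + 36*l^2 + 36*l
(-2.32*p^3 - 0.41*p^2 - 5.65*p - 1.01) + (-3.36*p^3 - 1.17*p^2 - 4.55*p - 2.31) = -5.68*p^3 - 1.58*p^2 - 10.2*p - 3.32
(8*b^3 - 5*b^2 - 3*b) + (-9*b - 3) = 8*b^3 - 5*b^2 - 12*b - 3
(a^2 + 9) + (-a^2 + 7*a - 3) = 7*a + 6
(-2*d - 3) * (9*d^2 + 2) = -18*d^3 - 27*d^2 - 4*d - 6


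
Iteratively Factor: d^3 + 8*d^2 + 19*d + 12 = (d + 1)*(d^2 + 7*d + 12) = (d + 1)*(d + 3)*(d + 4)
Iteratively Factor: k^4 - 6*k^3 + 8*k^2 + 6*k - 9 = (k + 1)*(k^3 - 7*k^2 + 15*k - 9) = (k - 3)*(k + 1)*(k^2 - 4*k + 3) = (k - 3)^2*(k + 1)*(k - 1)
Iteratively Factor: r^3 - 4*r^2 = (r - 4)*(r^2) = r*(r - 4)*(r)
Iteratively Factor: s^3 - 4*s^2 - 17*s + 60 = (s - 3)*(s^2 - s - 20) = (s - 5)*(s - 3)*(s + 4)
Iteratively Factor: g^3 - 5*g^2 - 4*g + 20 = (g - 5)*(g^2 - 4) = (g - 5)*(g + 2)*(g - 2)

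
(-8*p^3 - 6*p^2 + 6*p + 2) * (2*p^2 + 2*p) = -16*p^5 - 28*p^4 + 16*p^2 + 4*p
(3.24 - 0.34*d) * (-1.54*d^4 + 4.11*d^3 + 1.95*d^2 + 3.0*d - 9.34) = 0.5236*d^5 - 6.387*d^4 + 12.6534*d^3 + 5.298*d^2 + 12.8956*d - 30.2616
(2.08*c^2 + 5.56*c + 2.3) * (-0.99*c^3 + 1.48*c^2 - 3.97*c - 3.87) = -2.0592*c^5 - 2.426*c^4 - 2.3058*c^3 - 26.7188*c^2 - 30.6482*c - 8.901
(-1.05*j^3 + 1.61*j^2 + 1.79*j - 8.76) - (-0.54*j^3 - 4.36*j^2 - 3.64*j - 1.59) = -0.51*j^3 + 5.97*j^2 + 5.43*j - 7.17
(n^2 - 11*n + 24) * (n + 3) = n^3 - 8*n^2 - 9*n + 72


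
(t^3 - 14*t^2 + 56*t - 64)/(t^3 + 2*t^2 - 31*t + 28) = (t^2 - 10*t + 16)/(t^2 + 6*t - 7)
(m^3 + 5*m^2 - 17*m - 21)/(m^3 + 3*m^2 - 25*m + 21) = (m + 1)/(m - 1)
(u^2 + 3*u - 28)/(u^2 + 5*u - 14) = (u - 4)/(u - 2)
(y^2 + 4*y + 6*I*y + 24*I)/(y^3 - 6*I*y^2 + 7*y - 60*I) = (y^2 + y*(4 + 6*I) + 24*I)/(y^3 - 6*I*y^2 + 7*y - 60*I)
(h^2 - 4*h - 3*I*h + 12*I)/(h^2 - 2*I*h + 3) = (h - 4)/(h + I)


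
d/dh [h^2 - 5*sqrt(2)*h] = 2*h - 5*sqrt(2)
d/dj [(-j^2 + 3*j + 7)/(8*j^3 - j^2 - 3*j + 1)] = 2*(4*j^4 - 24*j^3 - 81*j^2 + 6*j + 12)/(64*j^6 - 16*j^5 - 47*j^4 + 22*j^3 + 7*j^2 - 6*j + 1)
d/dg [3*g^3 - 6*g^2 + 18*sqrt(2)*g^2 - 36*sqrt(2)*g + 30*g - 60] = 9*g^2 - 12*g + 36*sqrt(2)*g - 36*sqrt(2) + 30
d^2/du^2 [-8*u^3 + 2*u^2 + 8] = 4 - 48*u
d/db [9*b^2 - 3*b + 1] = 18*b - 3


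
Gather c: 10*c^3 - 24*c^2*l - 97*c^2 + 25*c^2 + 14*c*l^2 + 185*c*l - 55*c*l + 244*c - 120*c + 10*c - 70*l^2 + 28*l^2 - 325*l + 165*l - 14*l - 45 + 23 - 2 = 10*c^3 + c^2*(-24*l - 72) + c*(14*l^2 + 130*l + 134) - 42*l^2 - 174*l - 24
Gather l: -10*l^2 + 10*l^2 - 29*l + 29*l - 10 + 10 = 0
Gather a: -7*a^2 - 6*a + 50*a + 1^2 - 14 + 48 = -7*a^2 + 44*a + 35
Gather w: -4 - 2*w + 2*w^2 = 2*w^2 - 2*w - 4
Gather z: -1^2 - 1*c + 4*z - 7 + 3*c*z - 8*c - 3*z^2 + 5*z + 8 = -9*c - 3*z^2 + z*(3*c + 9)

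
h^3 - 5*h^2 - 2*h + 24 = (h - 4)*(h - 3)*(h + 2)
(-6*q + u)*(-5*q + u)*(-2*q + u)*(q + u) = -60*q^4 - 8*q^3*u + 39*q^2*u^2 - 12*q*u^3 + u^4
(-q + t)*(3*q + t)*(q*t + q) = -3*q^3*t - 3*q^3 + 2*q^2*t^2 + 2*q^2*t + q*t^3 + q*t^2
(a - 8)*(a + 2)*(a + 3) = a^3 - 3*a^2 - 34*a - 48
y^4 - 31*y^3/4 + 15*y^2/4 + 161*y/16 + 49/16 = (y - 7)*(y - 7/4)*(y + 1/2)^2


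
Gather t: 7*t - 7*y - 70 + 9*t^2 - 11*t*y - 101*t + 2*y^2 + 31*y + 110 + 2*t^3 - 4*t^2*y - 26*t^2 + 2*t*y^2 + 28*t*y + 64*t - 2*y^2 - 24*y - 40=2*t^3 + t^2*(-4*y - 17) + t*(2*y^2 + 17*y - 30)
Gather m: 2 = 2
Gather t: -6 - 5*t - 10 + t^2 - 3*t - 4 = t^2 - 8*t - 20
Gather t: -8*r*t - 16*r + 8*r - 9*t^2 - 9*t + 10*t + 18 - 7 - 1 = -8*r - 9*t^2 + t*(1 - 8*r) + 10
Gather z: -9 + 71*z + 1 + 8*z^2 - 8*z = 8*z^2 + 63*z - 8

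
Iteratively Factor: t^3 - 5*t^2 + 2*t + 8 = (t + 1)*(t^2 - 6*t + 8) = (t - 2)*(t + 1)*(t - 4)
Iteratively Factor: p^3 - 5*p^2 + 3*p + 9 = (p + 1)*(p^2 - 6*p + 9) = (p - 3)*(p + 1)*(p - 3)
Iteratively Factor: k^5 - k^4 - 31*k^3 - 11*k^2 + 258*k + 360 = (k + 2)*(k^4 - 3*k^3 - 25*k^2 + 39*k + 180) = (k + 2)*(k + 3)*(k^3 - 6*k^2 - 7*k + 60) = (k - 5)*(k + 2)*(k + 3)*(k^2 - k - 12) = (k - 5)*(k - 4)*(k + 2)*(k + 3)*(k + 3)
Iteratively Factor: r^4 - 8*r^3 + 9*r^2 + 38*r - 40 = (r - 5)*(r^3 - 3*r^2 - 6*r + 8) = (r - 5)*(r - 1)*(r^2 - 2*r - 8) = (r - 5)*(r - 1)*(r + 2)*(r - 4)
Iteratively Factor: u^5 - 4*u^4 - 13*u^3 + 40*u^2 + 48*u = (u - 4)*(u^4 - 13*u^2 - 12*u) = u*(u - 4)*(u^3 - 13*u - 12) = u*(u - 4)^2*(u^2 + 4*u + 3) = u*(u - 4)^2*(u + 3)*(u + 1)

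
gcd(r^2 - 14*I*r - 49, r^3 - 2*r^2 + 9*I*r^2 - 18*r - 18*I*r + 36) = 1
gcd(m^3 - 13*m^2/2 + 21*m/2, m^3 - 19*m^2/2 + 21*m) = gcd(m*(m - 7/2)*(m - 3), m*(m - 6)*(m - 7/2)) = m^2 - 7*m/2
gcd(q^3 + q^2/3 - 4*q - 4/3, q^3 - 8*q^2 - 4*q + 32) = q^2 - 4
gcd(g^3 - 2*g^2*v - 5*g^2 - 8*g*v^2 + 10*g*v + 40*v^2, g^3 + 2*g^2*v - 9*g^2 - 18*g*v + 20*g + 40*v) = g^2 + 2*g*v - 5*g - 10*v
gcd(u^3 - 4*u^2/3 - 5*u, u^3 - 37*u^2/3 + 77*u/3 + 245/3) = u + 5/3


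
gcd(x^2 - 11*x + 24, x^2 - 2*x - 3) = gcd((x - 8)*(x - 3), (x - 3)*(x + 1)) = x - 3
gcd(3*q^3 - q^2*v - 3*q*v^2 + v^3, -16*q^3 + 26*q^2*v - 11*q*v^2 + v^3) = q - v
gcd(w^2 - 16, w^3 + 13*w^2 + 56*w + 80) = w + 4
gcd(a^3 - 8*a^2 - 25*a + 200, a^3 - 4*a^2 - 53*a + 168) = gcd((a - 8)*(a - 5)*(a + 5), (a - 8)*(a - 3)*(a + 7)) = a - 8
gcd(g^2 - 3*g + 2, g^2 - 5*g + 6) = g - 2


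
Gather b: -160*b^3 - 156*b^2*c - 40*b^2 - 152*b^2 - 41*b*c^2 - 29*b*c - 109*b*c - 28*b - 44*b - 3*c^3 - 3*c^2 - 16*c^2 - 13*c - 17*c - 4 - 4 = -160*b^3 + b^2*(-156*c - 192) + b*(-41*c^2 - 138*c - 72) - 3*c^3 - 19*c^2 - 30*c - 8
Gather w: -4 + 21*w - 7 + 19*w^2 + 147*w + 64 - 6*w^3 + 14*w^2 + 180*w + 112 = -6*w^3 + 33*w^2 + 348*w + 165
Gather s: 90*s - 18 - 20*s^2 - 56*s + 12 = -20*s^2 + 34*s - 6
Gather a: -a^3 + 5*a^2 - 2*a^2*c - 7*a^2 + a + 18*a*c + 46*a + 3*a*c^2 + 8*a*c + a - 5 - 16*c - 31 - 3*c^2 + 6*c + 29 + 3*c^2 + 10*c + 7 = -a^3 + a^2*(-2*c - 2) + a*(3*c^2 + 26*c + 48)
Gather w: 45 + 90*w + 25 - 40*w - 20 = 50*w + 50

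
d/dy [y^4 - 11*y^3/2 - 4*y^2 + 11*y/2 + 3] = 4*y^3 - 33*y^2/2 - 8*y + 11/2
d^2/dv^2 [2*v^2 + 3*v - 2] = 4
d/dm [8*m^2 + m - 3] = 16*m + 1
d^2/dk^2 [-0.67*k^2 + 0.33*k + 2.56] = -1.34000000000000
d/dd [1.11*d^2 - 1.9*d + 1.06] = 2.22*d - 1.9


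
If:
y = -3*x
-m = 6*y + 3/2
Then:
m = -6*y - 3/2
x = -y/3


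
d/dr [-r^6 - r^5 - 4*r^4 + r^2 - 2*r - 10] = -6*r^5 - 5*r^4 - 16*r^3 + 2*r - 2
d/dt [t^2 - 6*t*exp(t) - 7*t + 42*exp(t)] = -6*t*exp(t) + 2*t + 36*exp(t) - 7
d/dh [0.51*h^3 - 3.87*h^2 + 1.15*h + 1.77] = 1.53*h^2 - 7.74*h + 1.15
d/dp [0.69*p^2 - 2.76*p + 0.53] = 1.38*p - 2.76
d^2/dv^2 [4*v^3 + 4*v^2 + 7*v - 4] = 24*v + 8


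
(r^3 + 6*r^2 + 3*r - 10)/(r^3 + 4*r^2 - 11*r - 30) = (r - 1)/(r - 3)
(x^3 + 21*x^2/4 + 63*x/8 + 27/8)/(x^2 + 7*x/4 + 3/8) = (4*x^2 + 15*x + 9)/(4*x + 1)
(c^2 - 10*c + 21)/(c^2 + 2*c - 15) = (c - 7)/(c + 5)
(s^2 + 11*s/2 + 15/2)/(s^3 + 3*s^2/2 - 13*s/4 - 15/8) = 4*(s + 3)/(4*s^2 - 4*s - 3)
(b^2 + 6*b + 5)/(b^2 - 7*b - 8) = (b + 5)/(b - 8)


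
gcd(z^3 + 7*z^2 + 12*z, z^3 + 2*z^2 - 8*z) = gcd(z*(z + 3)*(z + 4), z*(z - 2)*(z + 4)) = z^2 + 4*z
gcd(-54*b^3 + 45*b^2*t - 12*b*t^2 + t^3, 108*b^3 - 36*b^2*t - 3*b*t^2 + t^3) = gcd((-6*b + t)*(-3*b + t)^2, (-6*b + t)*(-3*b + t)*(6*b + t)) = 18*b^2 - 9*b*t + t^2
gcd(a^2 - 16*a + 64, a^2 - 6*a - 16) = a - 8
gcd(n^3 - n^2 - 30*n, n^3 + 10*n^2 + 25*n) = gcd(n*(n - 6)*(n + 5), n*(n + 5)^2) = n^2 + 5*n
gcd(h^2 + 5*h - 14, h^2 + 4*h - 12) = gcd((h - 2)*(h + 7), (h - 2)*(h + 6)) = h - 2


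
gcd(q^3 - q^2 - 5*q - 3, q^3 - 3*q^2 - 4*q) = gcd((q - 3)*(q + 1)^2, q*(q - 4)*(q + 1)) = q + 1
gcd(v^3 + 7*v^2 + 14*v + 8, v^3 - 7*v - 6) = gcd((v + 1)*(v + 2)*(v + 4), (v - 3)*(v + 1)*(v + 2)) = v^2 + 3*v + 2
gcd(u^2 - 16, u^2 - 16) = u^2 - 16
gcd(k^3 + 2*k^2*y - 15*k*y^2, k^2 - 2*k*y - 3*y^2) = -k + 3*y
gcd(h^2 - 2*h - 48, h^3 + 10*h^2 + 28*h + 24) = h + 6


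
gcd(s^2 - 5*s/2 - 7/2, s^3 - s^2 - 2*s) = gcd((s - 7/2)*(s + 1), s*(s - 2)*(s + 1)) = s + 1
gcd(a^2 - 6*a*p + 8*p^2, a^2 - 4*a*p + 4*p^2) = -a + 2*p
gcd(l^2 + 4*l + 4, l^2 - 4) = l + 2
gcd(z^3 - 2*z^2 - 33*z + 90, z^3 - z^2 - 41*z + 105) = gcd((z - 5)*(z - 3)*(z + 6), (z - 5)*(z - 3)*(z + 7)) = z^2 - 8*z + 15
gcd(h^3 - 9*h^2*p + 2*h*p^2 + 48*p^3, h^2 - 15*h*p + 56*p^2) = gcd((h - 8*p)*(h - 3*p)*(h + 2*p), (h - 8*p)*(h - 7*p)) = -h + 8*p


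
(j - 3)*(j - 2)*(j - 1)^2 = j^4 - 7*j^3 + 17*j^2 - 17*j + 6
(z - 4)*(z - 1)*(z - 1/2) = z^3 - 11*z^2/2 + 13*z/2 - 2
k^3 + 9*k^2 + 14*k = k*(k + 2)*(k + 7)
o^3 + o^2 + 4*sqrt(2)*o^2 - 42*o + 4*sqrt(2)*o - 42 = (o + 1)*(o - 3*sqrt(2))*(o + 7*sqrt(2))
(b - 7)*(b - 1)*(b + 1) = b^3 - 7*b^2 - b + 7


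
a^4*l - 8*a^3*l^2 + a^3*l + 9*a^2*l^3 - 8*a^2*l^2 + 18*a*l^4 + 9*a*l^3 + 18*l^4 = (a - 6*l)*(a - 3*l)*(a + l)*(a*l + l)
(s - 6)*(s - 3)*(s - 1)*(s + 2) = s^4 - 8*s^3 + 7*s^2 + 36*s - 36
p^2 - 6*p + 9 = (p - 3)^2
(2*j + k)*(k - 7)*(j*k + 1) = 2*j^2*k^2 - 14*j^2*k + j*k^3 - 7*j*k^2 + 2*j*k - 14*j + k^2 - 7*k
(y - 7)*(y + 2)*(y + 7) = y^3 + 2*y^2 - 49*y - 98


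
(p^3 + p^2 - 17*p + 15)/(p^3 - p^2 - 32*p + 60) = (p^3 + p^2 - 17*p + 15)/(p^3 - p^2 - 32*p + 60)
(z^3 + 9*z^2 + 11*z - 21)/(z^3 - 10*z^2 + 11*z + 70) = (z^3 + 9*z^2 + 11*z - 21)/(z^3 - 10*z^2 + 11*z + 70)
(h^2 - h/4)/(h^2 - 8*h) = (h - 1/4)/(h - 8)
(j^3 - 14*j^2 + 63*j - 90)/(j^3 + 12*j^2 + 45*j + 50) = (j^3 - 14*j^2 + 63*j - 90)/(j^3 + 12*j^2 + 45*j + 50)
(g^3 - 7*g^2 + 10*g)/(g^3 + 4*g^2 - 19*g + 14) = g*(g - 5)/(g^2 + 6*g - 7)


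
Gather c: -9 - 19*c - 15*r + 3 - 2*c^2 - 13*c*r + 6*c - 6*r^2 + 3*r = -2*c^2 + c*(-13*r - 13) - 6*r^2 - 12*r - 6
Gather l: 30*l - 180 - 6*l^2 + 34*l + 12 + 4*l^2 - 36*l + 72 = -2*l^2 + 28*l - 96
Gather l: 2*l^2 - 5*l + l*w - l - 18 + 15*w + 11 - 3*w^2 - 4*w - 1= 2*l^2 + l*(w - 6) - 3*w^2 + 11*w - 8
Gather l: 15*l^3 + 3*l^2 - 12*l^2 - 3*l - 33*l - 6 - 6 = 15*l^3 - 9*l^2 - 36*l - 12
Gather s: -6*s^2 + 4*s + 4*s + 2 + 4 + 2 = -6*s^2 + 8*s + 8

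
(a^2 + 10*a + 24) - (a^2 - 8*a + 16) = 18*a + 8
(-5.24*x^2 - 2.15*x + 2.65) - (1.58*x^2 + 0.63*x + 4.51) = -6.82*x^2 - 2.78*x - 1.86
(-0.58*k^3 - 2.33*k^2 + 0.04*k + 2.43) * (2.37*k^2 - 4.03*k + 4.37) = -1.3746*k^5 - 3.1847*k^4 + 6.9501*k^3 - 4.5842*k^2 - 9.6181*k + 10.6191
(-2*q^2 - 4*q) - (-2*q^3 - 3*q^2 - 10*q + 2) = 2*q^3 + q^2 + 6*q - 2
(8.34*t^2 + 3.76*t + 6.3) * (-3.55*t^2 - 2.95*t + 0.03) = -29.607*t^4 - 37.951*t^3 - 33.2068*t^2 - 18.4722*t + 0.189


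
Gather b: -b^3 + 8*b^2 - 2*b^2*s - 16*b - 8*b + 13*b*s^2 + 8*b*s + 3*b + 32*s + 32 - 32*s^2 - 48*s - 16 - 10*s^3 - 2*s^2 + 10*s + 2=-b^3 + b^2*(8 - 2*s) + b*(13*s^2 + 8*s - 21) - 10*s^3 - 34*s^2 - 6*s + 18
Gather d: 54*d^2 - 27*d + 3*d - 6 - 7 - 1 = 54*d^2 - 24*d - 14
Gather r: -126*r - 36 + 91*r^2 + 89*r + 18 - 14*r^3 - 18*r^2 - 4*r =-14*r^3 + 73*r^2 - 41*r - 18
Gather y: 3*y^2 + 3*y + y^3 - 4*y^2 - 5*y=y^3 - y^2 - 2*y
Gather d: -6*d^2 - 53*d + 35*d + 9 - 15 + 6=-6*d^2 - 18*d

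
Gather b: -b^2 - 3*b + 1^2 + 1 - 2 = -b^2 - 3*b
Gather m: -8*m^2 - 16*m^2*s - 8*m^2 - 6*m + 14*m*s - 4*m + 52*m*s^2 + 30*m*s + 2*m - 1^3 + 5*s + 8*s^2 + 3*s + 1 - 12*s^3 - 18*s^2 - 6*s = m^2*(-16*s - 16) + m*(52*s^2 + 44*s - 8) - 12*s^3 - 10*s^2 + 2*s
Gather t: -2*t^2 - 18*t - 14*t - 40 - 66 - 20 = -2*t^2 - 32*t - 126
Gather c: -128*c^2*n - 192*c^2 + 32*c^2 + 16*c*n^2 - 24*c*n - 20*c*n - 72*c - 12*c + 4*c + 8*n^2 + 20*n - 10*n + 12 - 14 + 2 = c^2*(-128*n - 160) + c*(16*n^2 - 44*n - 80) + 8*n^2 + 10*n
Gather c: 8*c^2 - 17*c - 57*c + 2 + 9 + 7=8*c^2 - 74*c + 18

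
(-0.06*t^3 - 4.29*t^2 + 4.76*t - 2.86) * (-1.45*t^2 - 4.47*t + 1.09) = 0.087*t^5 + 6.4887*t^4 + 12.2089*t^3 - 21.8063*t^2 + 17.9726*t - 3.1174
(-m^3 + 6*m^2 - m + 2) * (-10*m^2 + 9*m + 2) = 10*m^5 - 69*m^4 + 62*m^3 - 17*m^2 + 16*m + 4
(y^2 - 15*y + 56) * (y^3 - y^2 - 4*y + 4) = y^5 - 16*y^4 + 67*y^3 + 8*y^2 - 284*y + 224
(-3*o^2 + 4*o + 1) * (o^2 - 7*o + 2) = -3*o^4 + 25*o^3 - 33*o^2 + o + 2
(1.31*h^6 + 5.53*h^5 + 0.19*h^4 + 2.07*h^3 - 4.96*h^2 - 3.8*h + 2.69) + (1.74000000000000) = 1.31*h^6 + 5.53*h^5 + 0.19*h^4 + 2.07*h^3 - 4.96*h^2 - 3.8*h + 4.43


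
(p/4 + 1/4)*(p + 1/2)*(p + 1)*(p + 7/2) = p^4/4 + 3*p^3/2 + 43*p^2/16 + 15*p/8 + 7/16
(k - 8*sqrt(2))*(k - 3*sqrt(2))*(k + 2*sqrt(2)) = k^3 - 9*sqrt(2)*k^2 + 4*k + 96*sqrt(2)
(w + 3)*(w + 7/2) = w^2 + 13*w/2 + 21/2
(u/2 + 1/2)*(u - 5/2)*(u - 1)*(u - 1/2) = u^4/2 - 3*u^3/2 + u^2/8 + 3*u/2 - 5/8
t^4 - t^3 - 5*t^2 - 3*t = t*(t - 3)*(t + 1)^2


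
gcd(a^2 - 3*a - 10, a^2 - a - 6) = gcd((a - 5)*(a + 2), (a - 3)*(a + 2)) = a + 2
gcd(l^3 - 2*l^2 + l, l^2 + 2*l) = l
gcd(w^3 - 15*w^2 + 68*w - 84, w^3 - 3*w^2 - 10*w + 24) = w - 2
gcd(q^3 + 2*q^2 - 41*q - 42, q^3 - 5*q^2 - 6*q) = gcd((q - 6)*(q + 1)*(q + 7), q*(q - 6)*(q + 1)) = q^2 - 5*q - 6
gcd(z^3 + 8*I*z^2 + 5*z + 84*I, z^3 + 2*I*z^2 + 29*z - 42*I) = z^2 + 4*I*z + 21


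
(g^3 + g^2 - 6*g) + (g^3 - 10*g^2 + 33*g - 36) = 2*g^3 - 9*g^2 + 27*g - 36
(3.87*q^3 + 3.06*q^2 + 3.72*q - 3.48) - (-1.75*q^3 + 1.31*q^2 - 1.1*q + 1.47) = 5.62*q^3 + 1.75*q^2 + 4.82*q - 4.95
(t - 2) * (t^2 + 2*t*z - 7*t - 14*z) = t^3 + 2*t^2*z - 9*t^2 - 18*t*z + 14*t + 28*z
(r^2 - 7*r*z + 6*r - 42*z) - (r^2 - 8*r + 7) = -7*r*z + 14*r - 42*z - 7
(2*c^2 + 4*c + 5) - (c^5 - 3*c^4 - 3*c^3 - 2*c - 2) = -c^5 + 3*c^4 + 3*c^3 + 2*c^2 + 6*c + 7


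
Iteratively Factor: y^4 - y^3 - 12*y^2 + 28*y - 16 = (y - 1)*(y^3 - 12*y + 16) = (y - 2)*(y - 1)*(y^2 + 2*y - 8) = (y - 2)*(y - 1)*(y + 4)*(y - 2)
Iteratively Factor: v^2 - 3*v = (v)*(v - 3)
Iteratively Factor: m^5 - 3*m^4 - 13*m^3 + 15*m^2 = (m)*(m^4 - 3*m^3 - 13*m^2 + 15*m) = m*(m - 1)*(m^3 - 2*m^2 - 15*m) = m*(m - 5)*(m - 1)*(m^2 + 3*m) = m*(m - 5)*(m - 1)*(m + 3)*(m)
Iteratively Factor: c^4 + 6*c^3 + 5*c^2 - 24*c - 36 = (c + 3)*(c^3 + 3*c^2 - 4*c - 12) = (c + 2)*(c + 3)*(c^2 + c - 6) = (c + 2)*(c + 3)^2*(c - 2)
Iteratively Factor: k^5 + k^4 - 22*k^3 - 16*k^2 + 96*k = (k - 2)*(k^4 + 3*k^3 - 16*k^2 - 48*k) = (k - 2)*(k + 3)*(k^3 - 16*k) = (k - 2)*(k + 3)*(k + 4)*(k^2 - 4*k) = k*(k - 2)*(k + 3)*(k + 4)*(k - 4)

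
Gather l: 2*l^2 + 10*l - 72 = 2*l^2 + 10*l - 72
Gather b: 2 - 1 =1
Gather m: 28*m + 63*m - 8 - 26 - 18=91*m - 52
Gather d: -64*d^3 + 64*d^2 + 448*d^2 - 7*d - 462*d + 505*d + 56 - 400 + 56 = -64*d^3 + 512*d^2 + 36*d - 288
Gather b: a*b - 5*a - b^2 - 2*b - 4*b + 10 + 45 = -5*a - b^2 + b*(a - 6) + 55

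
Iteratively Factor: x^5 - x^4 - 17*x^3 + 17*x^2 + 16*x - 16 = (x - 1)*(x^4 - 17*x^2 + 16) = (x - 4)*(x - 1)*(x^3 + 4*x^2 - x - 4) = (x - 4)*(x - 1)*(x + 1)*(x^2 + 3*x - 4) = (x - 4)*(x - 1)^2*(x + 1)*(x + 4)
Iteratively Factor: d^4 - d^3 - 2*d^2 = (d + 1)*(d^3 - 2*d^2) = d*(d + 1)*(d^2 - 2*d) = d^2*(d + 1)*(d - 2)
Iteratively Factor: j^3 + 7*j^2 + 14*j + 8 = (j + 2)*(j^2 + 5*j + 4) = (j + 2)*(j + 4)*(j + 1)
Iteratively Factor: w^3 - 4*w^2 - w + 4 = (w - 4)*(w^2 - 1) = (w - 4)*(w + 1)*(w - 1)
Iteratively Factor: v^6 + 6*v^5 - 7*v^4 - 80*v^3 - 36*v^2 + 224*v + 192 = (v + 1)*(v^5 + 5*v^4 - 12*v^3 - 68*v^2 + 32*v + 192) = (v + 1)*(v + 4)*(v^4 + v^3 - 16*v^2 - 4*v + 48) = (v - 3)*(v + 1)*(v + 4)*(v^3 + 4*v^2 - 4*v - 16) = (v - 3)*(v + 1)*(v + 4)^2*(v^2 - 4) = (v - 3)*(v - 2)*(v + 1)*(v + 4)^2*(v + 2)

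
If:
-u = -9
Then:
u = 9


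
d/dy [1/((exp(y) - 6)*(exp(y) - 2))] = 2*(4 - exp(y))*exp(y)/(exp(4*y) - 16*exp(3*y) + 88*exp(2*y) - 192*exp(y) + 144)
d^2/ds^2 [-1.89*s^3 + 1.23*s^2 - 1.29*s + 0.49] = 2.46 - 11.34*s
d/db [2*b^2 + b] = 4*b + 1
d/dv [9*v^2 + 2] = 18*v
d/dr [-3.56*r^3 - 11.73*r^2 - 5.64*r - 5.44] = -10.68*r^2 - 23.46*r - 5.64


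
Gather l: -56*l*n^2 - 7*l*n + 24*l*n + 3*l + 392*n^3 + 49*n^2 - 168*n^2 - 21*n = l*(-56*n^2 + 17*n + 3) + 392*n^3 - 119*n^2 - 21*n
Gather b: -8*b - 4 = -8*b - 4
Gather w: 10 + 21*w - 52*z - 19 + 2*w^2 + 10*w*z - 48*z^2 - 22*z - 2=2*w^2 + w*(10*z + 21) - 48*z^2 - 74*z - 11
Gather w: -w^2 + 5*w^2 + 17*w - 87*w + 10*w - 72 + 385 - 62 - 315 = 4*w^2 - 60*w - 64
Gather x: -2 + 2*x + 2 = 2*x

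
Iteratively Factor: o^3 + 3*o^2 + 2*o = (o)*(o^2 + 3*o + 2) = o*(o + 2)*(o + 1)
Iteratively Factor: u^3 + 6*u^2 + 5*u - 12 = (u - 1)*(u^2 + 7*u + 12) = (u - 1)*(u + 4)*(u + 3)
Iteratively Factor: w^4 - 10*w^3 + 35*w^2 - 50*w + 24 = (w - 1)*(w^3 - 9*w^2 + 26*w - 24) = (w - 3)*(w - 1)*(w^2 - 6*w + 8) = (w - 4)*(w - 3)*(w - 1)*(w - 2)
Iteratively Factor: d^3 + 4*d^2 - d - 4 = (d - 1)*(d^2 + 5*d + 4) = (d - 1)*(d + 4)*(d + 1)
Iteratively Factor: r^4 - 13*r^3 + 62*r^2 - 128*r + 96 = (r - 2)*(r^3 - 11*r^2 + 40*r - 48) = (r - 4)*(r - 2)*(r^2 - 7*r + 12) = (r - 4)^2*(r - 2)*(r - 3)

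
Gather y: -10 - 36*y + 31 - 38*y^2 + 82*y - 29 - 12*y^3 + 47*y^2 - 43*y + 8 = -12*y^3 + 9*y^2 + 3*y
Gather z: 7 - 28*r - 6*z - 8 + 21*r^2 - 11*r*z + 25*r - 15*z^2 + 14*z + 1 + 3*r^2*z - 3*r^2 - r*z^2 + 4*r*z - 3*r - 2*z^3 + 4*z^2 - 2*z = 18*r^2 - 6*r - 2*z^3 + z^2*(-r - 11) + z*(3*r^2 - 7*r + 6)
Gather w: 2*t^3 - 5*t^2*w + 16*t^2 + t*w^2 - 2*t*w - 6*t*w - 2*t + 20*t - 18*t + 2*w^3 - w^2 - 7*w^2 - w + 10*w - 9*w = 2*t^3 + 16*t^2 + 2*w^3 + w^2*(t - 8) + w*(-5*t^2 - 8*t)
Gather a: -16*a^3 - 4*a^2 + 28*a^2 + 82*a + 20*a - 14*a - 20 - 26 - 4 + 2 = -16*a^3 + 24*a^2 + 88*a - 48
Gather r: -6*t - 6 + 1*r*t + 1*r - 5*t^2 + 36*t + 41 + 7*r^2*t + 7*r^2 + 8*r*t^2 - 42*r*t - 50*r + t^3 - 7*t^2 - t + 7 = r^2*(7*t + 7) + r*(8*t^2 - 41*t - 49) + t^3 - 12*t^2 + 29*t + 42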